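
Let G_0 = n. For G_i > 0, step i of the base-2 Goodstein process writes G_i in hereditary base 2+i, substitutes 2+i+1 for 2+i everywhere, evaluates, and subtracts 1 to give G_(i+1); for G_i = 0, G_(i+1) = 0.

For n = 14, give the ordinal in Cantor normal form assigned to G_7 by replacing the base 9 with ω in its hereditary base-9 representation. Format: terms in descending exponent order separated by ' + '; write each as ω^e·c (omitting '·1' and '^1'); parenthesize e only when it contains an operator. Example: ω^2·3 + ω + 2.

ω^(ω + 1) + ω^5·5 + ω^4·5 + ω^3·5 + ω^2·5 + ω·5 + 2

G_0 = 14. HB_2(14) = 2^(2 + 1) + 2^2 + 2. Bump = 111. G_1 = 110.
G_1 = 110. HB_3(110) = 3^(3 + 1) + 3^3 + 2. Bump = 1282. G_2 = 1281.
G_2 = 1281. HB_4(1281) = 4^(4 + 1) + 4^4 + 1. Bump = 18751. G_3 = 18750.
G_3 = 18750. HB_5(18750) = 5^(5 + 1) + 5^5. Bump = 326592. G_4 = 326591.
G_4 = 326591. HB_6(326591) = 6^(6 + 1) + 5·6^5 + 5·6^4 + 5·6^3 + 5·6^2 + 5·6 + 5. Bump = 5862841. G_5 = 5862840.
G_5 = 5862840. HB_7(5862840) = 7^(7 + 1) + 5·7^5 + 5·7^4 + 5·7^3 + 5·7^2 + 5·7 + 4. Bump = 134404972. G_6 = 134404971.
G_6 = 134404971. HB_8(134404971) = 8^(8 + 1) + 5·8^5 + 5·8^4 + 5·8^3 + 5·8^2 + 5·8 + 3. Bump = 3487116549. G_7 = 3487116548.
G_7 = 3487116548. HB_9(3487116548) = 9^(9 + 1) + 5·9^5 + 5·9^4 + 5·9^3 + 5·9^2 + 5·9 + 2. Bump = 100000555552. G_8 = 100000555551.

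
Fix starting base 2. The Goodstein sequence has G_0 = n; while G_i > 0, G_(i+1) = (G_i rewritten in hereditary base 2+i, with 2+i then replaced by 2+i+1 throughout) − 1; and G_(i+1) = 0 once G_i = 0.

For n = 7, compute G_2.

259

G_0 = 7. HB_2(7) = 2^2 + 2 + 1. Bump = 31. G_1 = 30.
G_1 = 30. HB_3(30) = 3^3 + 3. Bump = 260. G_2 = 259.
G_2 = 259. HB_4(259) = 4^4 + 3. Bump = 3128. G_3 = 3127.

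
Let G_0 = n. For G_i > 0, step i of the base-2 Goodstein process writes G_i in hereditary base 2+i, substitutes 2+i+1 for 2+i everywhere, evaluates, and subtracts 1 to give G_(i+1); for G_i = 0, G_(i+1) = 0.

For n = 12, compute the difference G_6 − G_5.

12 —HB2→ 2^(2 + 1) + 2^2 —bump→ 3^(3 + 1) + 3^3 = 108 —(−1)→ 107
107 —HB3→ 3^(3 + 1) + 2·3^2 + 2·3 + 2 —bump→ 4^(4 + 1) + 2·4^2 + 2·4 + 2 = 1066 —(−1)→ 1065
1065 —HB4→ 4^(4 + 1) + 2·4^2 + 2·4 + 1 —bump→ 5^(5 + 1) + 2·5^2 + 2·5 + 1 = 15686 —(−1)→ 15685
15685 —HB5→ 5^(5 + 1) + 2·5^2 + 2·5 —bump→ 6^(6 + 1) + 2·6^2 + 2·6 = 280020 —(−1)→ 280019
280019 —HB6→ 6^(6 + 1) + 2·6^2 + 6 + 5 —bump→ 7^(7 + 1) + 2·7^2 + 7 + 5 = 5764911 —(−1)→ 5764910
5764910 —HB7→ 7^(7 + 1) + 2·7^2 + 7 + 4 —bump→ 8^(8 + 1) + 2·8^2 + 8 + 4 = 134217868 —(−1)→ 134217867

128452957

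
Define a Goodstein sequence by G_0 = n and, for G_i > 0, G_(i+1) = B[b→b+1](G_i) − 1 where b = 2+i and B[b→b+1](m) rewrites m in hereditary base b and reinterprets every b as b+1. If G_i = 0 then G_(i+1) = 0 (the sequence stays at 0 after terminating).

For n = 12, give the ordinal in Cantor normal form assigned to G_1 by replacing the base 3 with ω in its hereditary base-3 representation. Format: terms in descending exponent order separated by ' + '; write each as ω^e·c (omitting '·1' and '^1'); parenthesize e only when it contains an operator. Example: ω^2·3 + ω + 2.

ω^(ω + 1) + ω^2·2 + ω·2 + 2

base 2: 12 = 2^(2 + 1) + 2^2; at 3: 3^(3 + 1) + 3^3 = 108; next = 107
base 3: 107 = 3^(3 + 1) + 2·3^2 + 2·3 + 2; at 4: 4^(4 + 1) + 2·4^2 + 2·4 + 2 = 1066; next = 1065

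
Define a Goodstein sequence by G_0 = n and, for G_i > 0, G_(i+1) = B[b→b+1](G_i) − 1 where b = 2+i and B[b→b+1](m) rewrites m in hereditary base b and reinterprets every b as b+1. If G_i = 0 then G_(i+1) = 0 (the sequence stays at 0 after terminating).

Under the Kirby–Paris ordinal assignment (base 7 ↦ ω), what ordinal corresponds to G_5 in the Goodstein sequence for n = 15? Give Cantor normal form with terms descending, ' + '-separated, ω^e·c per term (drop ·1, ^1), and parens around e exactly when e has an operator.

ω^(ω + 1) + ω^ω

15 —HB2→ 2^(2 + 1) + 2^2 + 2 + 1 —bump→ 3^(3 + 1) + 3^3 + 3 + 1 = 112 —(−1)→ 111
111 —HB3→ 3^(3 + 1) + 3^3 + 3 —bump→ 4^(4 + 1) + 4^4 + 4 = 1284 —(−1)→ 1283
1283 —HB4→ 4^(4 + 1) + 4^4 + 3 —bump→ 5^(5 + 1) + 5^5 + 3 = 18753 —(−1)→ 18752
18752 —HB5→ 5^(5 + 1) + 5^5 + 2 —bump→ 6^(6 + 1) + 6^6 + 2 = 326594 —(−1)→ 326593
326593 —HB6→ 6^(6 + 1) + 6^6 + 1 —bump→ 7^(7 + 1) + 7^7 + 1 = 6588345 —(−1)→ 6588344
6588344 —HB7→ 7^(7 + 1) + 7^7 —bump→ 8^(8 + 1) + 8^8 = 150994944 —(−1)→ 150994943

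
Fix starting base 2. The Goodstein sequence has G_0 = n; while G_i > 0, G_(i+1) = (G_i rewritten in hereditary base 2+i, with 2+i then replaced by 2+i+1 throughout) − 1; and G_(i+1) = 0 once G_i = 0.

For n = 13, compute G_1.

[0] 13 ≡ 2^(2 + 1) + 2^2 + 1 (base 2). Lift 3: 109. −1: 108.
[1] 108 ≡ 3^(3 + 1) + 3^3 (base 3). Lift 4: 1280. −1: 1279.

108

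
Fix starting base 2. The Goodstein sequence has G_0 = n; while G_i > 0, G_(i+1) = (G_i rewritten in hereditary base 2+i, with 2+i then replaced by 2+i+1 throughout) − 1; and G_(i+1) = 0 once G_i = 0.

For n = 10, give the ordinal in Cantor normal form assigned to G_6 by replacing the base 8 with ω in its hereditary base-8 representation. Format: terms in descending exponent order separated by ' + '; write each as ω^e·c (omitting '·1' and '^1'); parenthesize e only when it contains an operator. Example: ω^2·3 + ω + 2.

G_0=10  [base 2] 2^(2 + 1) + 2  →[2↦3]→  3^(3 + 1) + 3 = 84  −1 ⇒ G_1=83
G_1=83  [base 3] 3^(3 + 1) + 2  →[3↦4]→  4^(4 + 1) + 2 = 1026  −1 ⇒ G_2=1025
G_2=1025  [base 4] 4^(4 + 1) + 1  →[4↦5]→  5^(5 + 1) + 1 = 15626  −1 ⇒ G_3=15625
G_3=15625  [base 5] 5^(5 + 1)  →[5↦6]→  6^(6 + 1) = 279936  −1 ⇒ G_4=279935
G_4=279935  [base 6] 5·6^6 + 5·6^5 + 5·6^4 + 5·6^3 + 5·6^2 + 5·6 + 5  →[6↦7]→  5·7^7 + 5·7^5 + 5·7^4 + 5·7^3 + 5·7^2 + 5·7 + 5 = 4215755  −1 ⇒ G_5=4215754
G_5=4215754  [base 7] 5·7^7 + 5·7^5 + 5·7^4 + 5·7^3 + 5·7^2 + 5·7 + 4  →[7↦8]→  5·8^8 + 5·8^5 + 5·8^4 + 5·8^3 + 5·8^2 + 5·8 + 4 = 84073324  −1 ⇒ G_6=84073323
G_6=84073323  [base 8] 5·8^8 + 5·8^5 + 5·8^4 + 5·8^3 + 5·8^2 + 5·8 + 3  →[8↦9]→  5·9^9 + 5·9^5 + 5·9^4 + 5·9^3 + 5·9^2 + 5·9 + 3 = 1937434593  −1 ⇒ G_7=1937434592

ω^ω·5 + ω^5·5 + ω^4·5 + ω^3·5 + ω^2·5 + ω·5 + 3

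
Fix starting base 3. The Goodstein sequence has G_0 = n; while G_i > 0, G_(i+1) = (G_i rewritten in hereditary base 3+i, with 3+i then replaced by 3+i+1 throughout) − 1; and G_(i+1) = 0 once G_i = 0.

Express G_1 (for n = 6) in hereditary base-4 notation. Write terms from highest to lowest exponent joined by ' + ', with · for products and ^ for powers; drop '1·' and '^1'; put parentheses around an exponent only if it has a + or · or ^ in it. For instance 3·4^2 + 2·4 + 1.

G_0 = 6. HB_3(6) = 2·3. Bump = 8. G_1 = 7.
G_1 = 7. HB_4(7) = 4 + 3. Bump = 8. G_2 = 7.

4 + 3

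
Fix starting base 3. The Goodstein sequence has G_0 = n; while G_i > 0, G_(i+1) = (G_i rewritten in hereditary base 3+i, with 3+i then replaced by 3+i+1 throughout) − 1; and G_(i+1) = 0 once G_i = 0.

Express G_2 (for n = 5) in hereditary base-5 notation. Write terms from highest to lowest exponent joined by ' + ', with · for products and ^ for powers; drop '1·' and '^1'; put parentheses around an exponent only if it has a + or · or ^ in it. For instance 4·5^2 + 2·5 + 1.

i=0: 5 = 3 + 2 (b=3); 3→4: 4 + 2 = 6; 6−1 = 5
i=1: 5 = 4 + 1 (b=4); 4→5: 5 + 1 = 6; 6−1 = 5
i=2: 5 = 5 (b=5); 5→6: 6 = 6; 6−1 = 5

5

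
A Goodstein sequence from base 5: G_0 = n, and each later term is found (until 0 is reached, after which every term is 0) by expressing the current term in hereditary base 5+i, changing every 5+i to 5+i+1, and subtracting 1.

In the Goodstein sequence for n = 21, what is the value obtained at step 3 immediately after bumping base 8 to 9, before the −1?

G_0=21  [base 5] 4·5 + 1  →[5↦6]→  4·6 + 1 = 25  −1 ⇒ G_1=24
G_1=24  [base 6] 4·6  →[6↦7]→  4·7 = 28  −1 ⇒ G_2=27
G_2=27  [base 7] 3·7 + 6  →[7↦8]→  3·8 + 6 = 30  −1 ⇒ G_3=29
G_3=29  [base 8] 3·8 + 5  →[8↦9]→  3·9 + 5 = 32  −1 ⇒ G_4=31

32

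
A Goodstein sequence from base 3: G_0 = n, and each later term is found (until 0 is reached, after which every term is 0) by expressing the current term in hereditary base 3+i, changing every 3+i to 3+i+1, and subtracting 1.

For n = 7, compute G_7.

9

[0] 7 ≡ 2·3 + 1 (base 3). Lift 4: 9. −1: 8.
[1] 8 ≡ 2·4 (base 4). Lift 5: 10. −1: 9.
[2] 9 ≡ 5 + 4 (base 5). Lift 6: 10. −1: 9.
[3] 9 ≡ 6 + 3 (base 6). Lift 7: 10. −1: 9.
[4] 9 ≡ 7 + 2 (base 7). Lift 8: 10. −1: 9.
[5] 9 ≡ 8 + 1 (base 8). Lift 9: 10. −1: 9.
[6] 9 ≡ 9 (base 9). Lift 10: 10. −1: 9.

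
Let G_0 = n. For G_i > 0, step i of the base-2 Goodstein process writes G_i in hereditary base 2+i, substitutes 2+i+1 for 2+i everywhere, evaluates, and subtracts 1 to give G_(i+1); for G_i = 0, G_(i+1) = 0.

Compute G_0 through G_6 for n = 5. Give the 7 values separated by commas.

5, 27, 255, 467, 775, 1197, 1751

5 —HB2→ 2^2 + 1 —bump→ 3^3 + 1 = 28 —(−1)→ 27
27 —HB3→ 3^3 —bump→ 4^4 = 256 —(−1)→ 255
255 —HB4→ 3·4^3 + 3·4^2 + 3·4 + 3 —bump→ 3·5^3 + 3·5^2 + 3·5 + 3 = 468 —(−1)→ 467
467 —HB5→ 3·5^3 + 3·5^2 + 3·5 + 2 —bump→ 3·6^3 + 3·6^2 + 3·6 + 2 = 776 —(−1)→ 775
775 —HB6→ 3·6^3 + 3·6^2 + 3·6 + 1 —bump→ 3·7^3 + 3·7^2 + 3·7 + 1 = 1198 —(−1)→ 1197
1197 —HB7→ 3·7^3 + 3·7^2 + 3·7 —bump→ 3·8^3 + 3·8^2 + 3·8 = 1752 —(−1)→ 1751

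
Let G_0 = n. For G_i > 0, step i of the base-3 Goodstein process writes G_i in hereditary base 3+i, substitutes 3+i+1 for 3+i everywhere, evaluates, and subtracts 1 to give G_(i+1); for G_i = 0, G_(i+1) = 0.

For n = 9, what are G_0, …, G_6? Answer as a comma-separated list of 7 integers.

9, 15, 17, 19, 21, 23, 24

(0) 9|_3 = 3^2 ↦ 4^2|_4 = 16 ⇒ 15
(1) 15|_4 = 3·4 + 3 ↦ 3·5 + 3|_5 = 18 ⇒ 17
(2) 17|_5 = 3·5 + 2 ↦ 3·6 + 2|_6 = 20 ⇒ 19
(3) 19|_6 = 3·6 + 1 ↦ 3·7 + 1|_7 = 22 ⇒ 21
(4) 21|_7 = 3·7 ↦ 3·8|_8 = 24 ⇒ 23
(5) 23|_8 = 2·8 + 7 ↦ 2·9 + 7|_9 = 25 ⇒ 24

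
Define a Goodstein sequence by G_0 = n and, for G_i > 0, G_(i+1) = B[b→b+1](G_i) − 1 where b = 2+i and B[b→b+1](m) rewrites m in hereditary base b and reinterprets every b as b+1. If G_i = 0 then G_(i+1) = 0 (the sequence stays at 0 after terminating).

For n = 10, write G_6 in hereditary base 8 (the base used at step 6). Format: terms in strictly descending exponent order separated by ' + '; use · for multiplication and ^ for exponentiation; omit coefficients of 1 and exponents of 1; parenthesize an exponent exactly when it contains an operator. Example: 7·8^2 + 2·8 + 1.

10 —HB2→ 2^(2 + 1) + 2 —bump→ 3^(3 + 1) + 3 = 84 —(−1)→ 83
83 —HB3→ 3^(3 + 1) + 2 —bump→ 4^(4 + 1) + 2 = 1026 —(−1)→ 1025
1025 —HB4→ 4^(4 + 1) + 1 —bump→ 5^(5 + 1) + 1 = 15626 —(−1)→ 15625
15625 —HB5→ 5^(5 + 1) —bump→ 6^(6 + 1) = 279936 —(−1)→ 279935
279935 —HB6→ 5·6^6 + 5·6^5 + 5·6^4 + 5·6^3 + 5·6^2 + 5·6 + 5 —bump→ 5·7^7 + 5·7^5 + 5·7^4 + 5·7^3 + 5·7^2 + 5·7 + 5 = 4215755 —(−1)→ 4215754
4215754 —HB7→ 5·7^7 + 5·7^5 + 5·7^4 + 5·7^3 + 5·7^2 + 5·7 + 4 —bump→ 5·8^8 + 5·8^5 + 5·8^4 + 5·8^3 + 5·8^2 + 5·8 + 4 = 84073324 —(−1)→ 84073323
84073323 —HB8→ 5·8^8 + 5·8^5 + 5·8^4 + 5·8^3 + 5·8^2 + 5·8 + 3 —bump→ 5·9^9 + 5·9^5 + 5·9^4 + 5·9^3 + 5·9^2 + 5·9 + 3 = 1937434593 —(−1)→ 1937434592

5·8^8 + 5·8^5 + 5·8^4 + 5·8^3 + 5·8^2 + 5·8 + 3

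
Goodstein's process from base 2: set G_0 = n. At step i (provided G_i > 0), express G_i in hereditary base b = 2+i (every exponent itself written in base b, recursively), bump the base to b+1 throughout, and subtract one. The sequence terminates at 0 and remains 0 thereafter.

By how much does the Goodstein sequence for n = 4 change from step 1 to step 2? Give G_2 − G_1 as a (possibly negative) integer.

base 2: 4 = 2^2; at 3: 3^3 = 27; next = 26
base 3: 26 = 2·3^2 + 2·3 + 2; at 4: 2·4^2 + 2·4 + 2 = 42; next = 41

15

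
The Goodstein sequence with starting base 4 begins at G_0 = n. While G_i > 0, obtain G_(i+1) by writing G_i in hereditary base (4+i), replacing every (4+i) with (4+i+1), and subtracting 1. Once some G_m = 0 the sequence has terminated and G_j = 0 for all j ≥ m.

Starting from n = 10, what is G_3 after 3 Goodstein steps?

step 0: 10 = 2·4 + 2; sub 5 for 4: 2·5 + 2; = 12; G_1 = 12−1 = 11
step 1: 11 = 2·5 + 1; sub 6 for 5: 2·6 + 1; = 13; G_2 = 13−1 = 12
step 2: 12 = 2·6; sub 7 for 6: 2·7; = 14; G_3 = 14−1 = 13
step 3: 13 = 7 + 6; sub 8 for 7: 8 + 6; = 14; G_4 = 14−1 = 13

13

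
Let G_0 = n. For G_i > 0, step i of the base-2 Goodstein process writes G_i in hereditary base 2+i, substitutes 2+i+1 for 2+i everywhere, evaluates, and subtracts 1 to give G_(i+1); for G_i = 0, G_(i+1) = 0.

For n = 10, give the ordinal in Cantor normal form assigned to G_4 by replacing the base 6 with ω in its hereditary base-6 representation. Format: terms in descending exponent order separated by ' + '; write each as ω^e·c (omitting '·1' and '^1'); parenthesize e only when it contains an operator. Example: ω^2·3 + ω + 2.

i=0: 10 = 2^(2 + 1) + 2 (b=2); 2→3: 3^(3 + 1) + 3 = 84; 84−1 = 83
i=1: 83 = 3^(3 + 1) + 2 (b=3); 3→4: 4^(4 + 1) + 2 = 1026; 1026−1 = 1025
i=2: 1025 = 4^(4 + 1) + 1 (b=4); 4→5: 5^(5 + 1) + 1 = 15626; 15626−1 = 15625
i=3: 15625 = 5^(5 + 1) (b=5); 5→6: 6^(6 + 1) = 279936; 279936−1 = 279935
i=4: 279935 = 5·6^6 + 5·6^5 + 5·6^4 + 5·6^3 + 5·6^2 + 5·6 + 5 (b=6); 6→7: 5·7^7 + 5·7^5 + 5·7^4 + 5·7^3 + 5·7^2 + 5·7 + 5 = 4215755; 4215755−1 = 4215754

ω^ω·5 + ω^5·5 + ω^4·5 + ω^3·5 + ω^2·5 + ω·5 + 5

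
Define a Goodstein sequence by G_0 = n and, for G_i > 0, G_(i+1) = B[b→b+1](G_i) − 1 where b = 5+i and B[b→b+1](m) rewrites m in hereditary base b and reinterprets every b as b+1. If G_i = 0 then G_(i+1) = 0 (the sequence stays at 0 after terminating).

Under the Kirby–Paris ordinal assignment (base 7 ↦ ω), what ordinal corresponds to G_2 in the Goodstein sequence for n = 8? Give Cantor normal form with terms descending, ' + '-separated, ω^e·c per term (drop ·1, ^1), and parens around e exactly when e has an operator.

(0) 8|_5 = 5 + 3 ↦ 6 + 3|_6 = 9 ⇒ 8
(1) 8|_6 = 6 + 2 ↦ 7 + 2|_7 = 9 ⇒ 8
(2) 8|_7 = 7 + 1 ↦ 8 + 1|_8 = 9 ⇒ 8

ω + 1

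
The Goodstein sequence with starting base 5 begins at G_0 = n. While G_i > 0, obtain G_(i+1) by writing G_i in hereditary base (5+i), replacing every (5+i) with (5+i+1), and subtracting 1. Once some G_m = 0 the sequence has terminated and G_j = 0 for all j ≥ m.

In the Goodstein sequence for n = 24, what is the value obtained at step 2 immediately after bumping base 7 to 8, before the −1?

(0) 24|_5 = 4·5 + 4 ↦ 4·6 + 4|_6 = 28 ⇒ 27
(1) 27|_6 = 4·6 + 3 ↦ 4·7 + 3|_7 = 31 ⇒ 30
(2) 30|_7 = 4·7 + 2 ↦ 4·8 + 2|_8 = 34 ⇒ 33

34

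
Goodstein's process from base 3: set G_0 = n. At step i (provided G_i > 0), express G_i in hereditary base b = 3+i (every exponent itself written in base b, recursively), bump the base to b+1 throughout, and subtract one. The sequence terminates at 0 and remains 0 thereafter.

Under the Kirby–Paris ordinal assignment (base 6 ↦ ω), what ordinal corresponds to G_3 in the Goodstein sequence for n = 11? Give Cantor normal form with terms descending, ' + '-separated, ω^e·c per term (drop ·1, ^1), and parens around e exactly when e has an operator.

ω·5 + 5

G_0 = 11. HB_3(11) = 3^2 + 2. Bump = 18. G_1 = 17.
G_1 = 17. HB_4(17) = 4^2 + 1. Bump = 26. G_2 = 25.
G_2 = 25. HB_5(25) = 5^2. Bump = 36. G_3 = 35.
G_3 = 35. HB_6(35) = 5·6 + 5. Bump = 40. G_4 = 39.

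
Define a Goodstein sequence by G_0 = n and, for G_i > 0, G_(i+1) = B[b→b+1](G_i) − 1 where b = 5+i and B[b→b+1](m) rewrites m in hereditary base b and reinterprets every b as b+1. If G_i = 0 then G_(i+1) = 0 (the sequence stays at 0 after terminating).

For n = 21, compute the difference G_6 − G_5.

2

step 0: 21 = 4·5 + 1; sub 6 for 5: 4·6 + 1; = 25; G_1 = 25−1 = 24
step 1: 24 = 4·6; sub 7 for 6: 4·7; = 28; G_2 = 28−1 = 27
step 2: 27 = 3·7 + 6; sub 8 for 7: 3·8 + 6; = 30; G_3 = 30−1 = 29
step 3: 29 = 3·8 + 5; sub 9 for 8: 3·9 + 5; = 32; G_4 = 32−1 = 31
step 4: 31 = 3·9 + 4; sub 10 for 9: 3·10 + 4; = 34; G_5 = 34−1 = 33
step 5: 33 = 3·10 + 3; sub 11 for 10: 3·11 + 3; = 36; G_6 = 36−1 = 35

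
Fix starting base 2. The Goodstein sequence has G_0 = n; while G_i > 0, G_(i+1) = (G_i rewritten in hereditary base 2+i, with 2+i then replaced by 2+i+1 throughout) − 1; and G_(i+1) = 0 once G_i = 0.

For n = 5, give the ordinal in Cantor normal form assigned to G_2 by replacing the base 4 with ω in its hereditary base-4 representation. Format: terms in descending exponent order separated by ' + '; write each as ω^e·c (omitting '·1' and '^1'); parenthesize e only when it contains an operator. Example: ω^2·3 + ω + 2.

step 0: 5 = 2^2 + 1; sub 3 for 2: 3^3 + 1; = 28; G_1 = 28−1 = 27
step 1: 27 = 3^3; sub 4 for 3: 4^4; = 256; G_2 = 256−1 = 255
step 2: 255 = 3·4^3 + 3·4^2 + 3·4 + 3; sub 5 for 4: 3·5^3 + 3·5^2 + 3·5 + 3; = 468; G_3 = 468−1 = 467

ω^3·3 + ω^2·3 + ω·3 + 3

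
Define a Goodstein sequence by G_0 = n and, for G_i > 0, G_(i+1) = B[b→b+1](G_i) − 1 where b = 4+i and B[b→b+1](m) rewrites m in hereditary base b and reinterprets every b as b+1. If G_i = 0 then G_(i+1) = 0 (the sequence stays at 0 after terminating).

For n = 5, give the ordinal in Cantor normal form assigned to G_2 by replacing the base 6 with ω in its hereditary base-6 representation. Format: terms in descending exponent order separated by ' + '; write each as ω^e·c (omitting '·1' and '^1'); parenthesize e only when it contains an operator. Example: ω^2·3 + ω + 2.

step 0: 5 = 4 + 1; sub 5 for 4: 5 + 1; = 6; G_1 = 6−1 = 5
step 1: 5 = 5; sub 6 for 5: 6; = 6; G_2 = 6−1 = 5
step 2: 5 = 5; sub 7 for 6: 5; = 5; G_3 = 5−1 = 4

5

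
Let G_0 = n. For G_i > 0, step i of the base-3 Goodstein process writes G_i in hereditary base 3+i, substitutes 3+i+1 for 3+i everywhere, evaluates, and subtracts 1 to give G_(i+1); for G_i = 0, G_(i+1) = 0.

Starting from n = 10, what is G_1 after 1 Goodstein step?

(0) 10|_3 = 3^2 + 1 ↦ 4^2 + 1|_4 = 17 ⇒ 16
(1) 16|_4 = 4^2 ↦ 5^2|_5 = 25 ⇒ 24

16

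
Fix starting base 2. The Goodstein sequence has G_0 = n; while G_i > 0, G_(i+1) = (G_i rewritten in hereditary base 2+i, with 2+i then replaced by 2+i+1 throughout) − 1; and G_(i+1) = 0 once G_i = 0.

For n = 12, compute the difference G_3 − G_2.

i=0: 12 = 2^(2 + 1) + 2^2 (b=2); 2→3: 3^(3 + 1) + 3^3 = 108; 108−1 = 107
i=1: 107 = 3^(3 + 1) + 2·3^2 + 2·3 + 2 (b=3); 3→4: 4^(4 + 1) + 2·4^2 + 2·4 + 2 = 1066; 1066−1 = 1065
i=2: 1065 = 4^(4 + 1) + 2·4^2 + 2·4 + 1 (b=4); 4→5: 5^(5 + 1) + 2·5^2 + 2·5 + 1 = 15686; 15686−1 = 15685

14620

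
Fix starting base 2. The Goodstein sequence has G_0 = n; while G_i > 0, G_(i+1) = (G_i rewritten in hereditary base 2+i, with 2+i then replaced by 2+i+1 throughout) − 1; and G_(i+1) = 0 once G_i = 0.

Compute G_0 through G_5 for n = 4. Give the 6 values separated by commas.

base 2: 4 = 2^2; at 3: 3^3 = 27; next = 26
base 3: 26 = 2·3^2 + 2·3 + 2; at 4: 2·4^2 + 2·4 + 2 = 42; next = 41
base 4: 41 = 2·4^2 + 2·4 + 1; at 5: 2·5^2 + 2·5 + 1 = 61; next = 60
base 5: 60 = 2·5^2 + 2·5; at 6: 2·6^2 + 2·6 = 84; next = 83
base 6: 83 = 2·6^2 + 6 + 5; at 7: 2·7^2 + 7 + 5 = 110; next = 109

4, 26, 41, 60, 83, 109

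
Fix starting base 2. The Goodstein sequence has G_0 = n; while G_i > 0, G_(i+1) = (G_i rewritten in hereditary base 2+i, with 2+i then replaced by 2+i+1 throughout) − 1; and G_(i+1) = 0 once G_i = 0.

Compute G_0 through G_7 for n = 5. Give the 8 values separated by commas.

5, 27, 255, 467, 775, 1197, 1751, 2454

G_0=5  [base 2] 2^2 + 1  →[2↦3]→  3^3 + 1 = 28  −1 ⇒ G_1=27
G_1=27  [base 3] 3^3  →[3↦4]→  4^4 = 256  −1 ⇒ G_2=255
G_2=255  [base 4] 3·4^3 + 3·4^2 + 3·4 + 3  →[4↦5]→  3·5^3 + 3·5^2 + 3·5 + 3 = 468  −1 ⇒ G_3=467
G_3=467  [base 5] 3·5^3 + 3·5^2 + 3·5 + 2  →[5↦6]→  3·6^3 + 3·6^2 + 3·6 + 2 = 776  −1 ⇒ G_4=775
G_4=775  [base 6] 3·6^3 + 3·6^2 + 3·6 + 1  →[6↦7]→  3·7^3 + 3·7^2 + 3·7 + 1 = 1198  −1 ⇒ G_5=1197
G_5=1197  [base 7] 3·7^3 + 3·7^2 + 3·7  →[7↦8]→  3·8^3 + 3·8^2 + 3·8 = 1752  −1 ⇒ G_6=1751
G_6=1751  [base 8] 3·8^3 + 3·8^2 + 2·8 + 7  →[8↦9]→  3·9^3 + 3·9^2 + 2·9 + 7 = 2455  −1 ⇒ G_7=2454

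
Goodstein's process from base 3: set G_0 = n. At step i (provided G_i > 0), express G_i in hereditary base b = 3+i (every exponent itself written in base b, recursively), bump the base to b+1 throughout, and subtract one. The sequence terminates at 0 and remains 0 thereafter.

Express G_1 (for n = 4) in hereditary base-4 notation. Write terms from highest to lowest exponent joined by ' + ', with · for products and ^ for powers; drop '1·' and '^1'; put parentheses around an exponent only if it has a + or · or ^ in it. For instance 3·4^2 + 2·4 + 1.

4

step 0: 4 = 3 + 1; sub 4 for 3: 4 + 1; = 5; G_1 = 5−1 = 4
step 1: 4 = 4; sub 5 for 4: 5; = 5; G_2 = 5−1 = 4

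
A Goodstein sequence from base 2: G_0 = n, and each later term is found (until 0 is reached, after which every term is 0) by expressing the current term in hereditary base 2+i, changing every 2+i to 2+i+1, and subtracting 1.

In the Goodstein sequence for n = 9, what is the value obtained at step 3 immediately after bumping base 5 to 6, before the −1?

i=0: 9 = 2^(2 + 1) + 1 (b=2); 2→3: 3^(3 + 1) + 1 = 82; 82−1 = 81
i=1: 81 = 3^(3 + 1) (b=3); 3→4: 4^(4 + 1) = 1024; 1024−1 = 1023
i=2: 1023 = 3·4^4 + 3·4^3 + 3·4^2 + 3·4 + 3 (b=4); 4→5: 3·5^5 + 3·5^3 + 3·5^2 + 3·5 + 3 = 9843; 9843−1 = 9842
i=3: 9842 = 3·5^5 + 3·5^3 + 3·5^2 + 3·5 + 2 (b=5); 5→6: 3·6^6 + 3·6^3 + 3·6^2 + 3·6 + 2 = 140744; 140744−1 = 140743

140744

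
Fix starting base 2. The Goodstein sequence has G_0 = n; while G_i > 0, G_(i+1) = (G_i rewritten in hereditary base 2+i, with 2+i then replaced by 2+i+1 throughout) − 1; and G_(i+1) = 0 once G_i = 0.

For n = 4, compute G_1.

i=0: 4 = 2^2 (b=2); 2→3: 3^3 = 27; 27−1 = 26
i=1: 26 = 2·3^2 + 2·3 + 2 (b=3); 3→4: 2·4^2 + 2·4 + 2 = 42; 42−1 = 41

26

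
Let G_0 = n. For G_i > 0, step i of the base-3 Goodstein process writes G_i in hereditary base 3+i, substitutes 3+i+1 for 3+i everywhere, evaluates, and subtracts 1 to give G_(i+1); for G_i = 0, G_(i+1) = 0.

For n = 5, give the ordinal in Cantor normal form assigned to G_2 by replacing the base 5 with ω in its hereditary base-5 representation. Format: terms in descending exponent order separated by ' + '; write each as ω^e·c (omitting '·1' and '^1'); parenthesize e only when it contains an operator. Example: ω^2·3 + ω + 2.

G_0=5  [base 3] 3 + 2  →[3↦4]→  4 + 2 = 6  −1 ⇒ G_1=5
G_1=5  [base 4] 4 + 1  →[4↦5]→  5 + 1 = 6  −1 ⇒ G_2=5
G_2=5  [base 5] 5  →[5↦6]→  6 = 6  −1 ⇒ G_3=5

ω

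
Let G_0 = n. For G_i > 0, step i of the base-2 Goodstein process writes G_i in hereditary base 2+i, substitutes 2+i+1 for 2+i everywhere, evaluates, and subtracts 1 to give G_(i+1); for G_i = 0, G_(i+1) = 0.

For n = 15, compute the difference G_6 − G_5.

G_0 = 15. HB_2(15) = 2^(2 + 1) + 2^2 + 2 + 1. Bump = 112. G_1 = 111.
G_1 = 111. HB_3(111) = 3^(3 + 1) + 3^3 + 3. Bump = 1284. G_2 = 1283.
G_2 = 1283. HB_4(1283) = 4^(4 + 1) + 4^4 + 3. Bump = 18753. G_3 = 18752.
G_3 = 18752. HB_5(18752) = 5^(5 + 1) + 5^5 + 2. Bump = 326594. G_4 = 326593.
G_4 = 326593. HB_6(326593) = 6^(6 + 1) + 6^6 + 1. Bump = 6588345. G_5 = 6588344.
G_5 = 6588344. HB_7(6588344) = 7^(7 + 1) + 7^7. Bump = 150994944. G_6 = 150994943.

144406599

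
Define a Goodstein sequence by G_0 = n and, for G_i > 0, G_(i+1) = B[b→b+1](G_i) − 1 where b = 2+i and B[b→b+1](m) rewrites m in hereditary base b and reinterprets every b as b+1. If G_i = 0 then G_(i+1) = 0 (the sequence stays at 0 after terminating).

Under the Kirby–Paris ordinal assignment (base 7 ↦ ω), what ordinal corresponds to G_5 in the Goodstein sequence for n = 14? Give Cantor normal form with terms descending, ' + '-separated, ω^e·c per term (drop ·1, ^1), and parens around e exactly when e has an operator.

ω^(ω + 1) + ω^5·5 + ω^4·5 + ω^3·5 + ω^2·5 + ω·5 + 4

G_0 = 14. HB_2(14) = 2^(2 + 1) + 2^2 + 2. Bump = 111. G_1 = 110.
G_1 = 110. HB_3(110) = 3^(3 + 1) + 3^3 + 2. Bump = 1282. G_2 = 1281.
G_2 = 1281. HB_4(1281) = 4^(4 + 1) + 4^4 + 1. Bump = 18751. G_3 = 18750.
G_3 = 18750. HB_5(18750) = 5^(5 + 1) + 5^5. Bump = 326592. G_4 = 326591.
G_4 = 326591. HB_6(326591) = 6^(6 + 1) + 5·6^5 + 5·6^4 + 5·6^3 + 5·6^2 + 5·6 + 5. Bump = 5862841. G_5 = 5862840.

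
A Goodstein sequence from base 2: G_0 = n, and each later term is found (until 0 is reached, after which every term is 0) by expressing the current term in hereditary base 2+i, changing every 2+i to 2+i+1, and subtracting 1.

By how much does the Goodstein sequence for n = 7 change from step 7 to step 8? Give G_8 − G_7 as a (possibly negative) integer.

(0) 7|_2 = 2^2 + 2 + 1 ↦ 3^3 + 3 + 1|_3 = 31 ⇒ 30
(1) 30|_3 = 3^3 + 3 ↦ 4^4 + 4|_4 = 260 ⇒ 259
(2) 259|_4 = 4^4 + 3 ↦ 5^5 + 3|_5 = 3128 ⇒ 3127
(3) 3127|_5 = 5^5 + 2 ↦ 6^6 + 2|_6 = 46658 ⇒ 46657
(4) 46657|_6 = 6^6 + 1 ↦ 7^7 + 1|_7 = 823544 ⇒ 823543
(5) 823543|_7 = 7^7 ↦ 8^8|_8 = 16777216 ⇒ 16777215
(6) 16777215|_8 = 7·8^7 + 7·8^6 + 7·8^5 + 7·8^4 + 7·8^3 + 7·8^2 + 7·8 + 7 ↦ 7·9^7 + 7·9^6 + 7·9^5 + 7·9^4 + 7·9^3 + 7·9^2 + 7·9 + 7|_9 = 37665880 ⇒ 37665879
(7) 37665879|_9 = 7·9^7 + 7·9^6 + 7·9^5 + 7·9^4 + 7·9^3 + 7·9^2 + 7·9 + 6 ↦ 7·10^7 + 7·10^6 + 7·10^5 + 7·10^4 + 7·10^3 + 7·10^2 + 7·10 + 6|_10 = 77777776 ⇒ 77777775

40111896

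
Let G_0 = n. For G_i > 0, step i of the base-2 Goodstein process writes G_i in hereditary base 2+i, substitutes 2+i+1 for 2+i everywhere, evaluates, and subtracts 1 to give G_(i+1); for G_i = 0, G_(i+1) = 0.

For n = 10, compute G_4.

279935

10 —HB2→ 2^(2 + 1) + 2 —bump→ 3^(3 + 1) + 3 = 84 —(−1)→ 83
83 —HB3→ 3^(3 + 1) + 2 —bump→ 4^(4 + 1) + 2 = 1026 —(−1)→ 1025
1025 —HB4→ 4^(4 + 1) + 1 —bump→ 5^(5 + 1) + 1 = 15626 —(−1)→ 15625
15625 —HB5→ 5^(5 + 1) —bump→ 6^(6 + 1) = 279936 —(−1)→ 279935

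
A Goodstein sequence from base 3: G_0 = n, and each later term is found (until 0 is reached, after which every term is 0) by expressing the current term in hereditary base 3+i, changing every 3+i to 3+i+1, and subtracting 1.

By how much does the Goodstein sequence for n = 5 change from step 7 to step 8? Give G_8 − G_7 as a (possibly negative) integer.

base 3: 5 = 3 + 2; at 4: 4 + 2 = 6; next = 5
base 4: 5 = 4 + 1; at 5: 5 + 1 = 6; next = 5
base 5: 5 = 5; at 6: 6 = 6; next = 5
base 6: 5 = 5; at 7: 5 = 5; next = 4
base 7: 4 = 4; at 8: 4 = 4; next = 3
base 8: 3 = 3; at 9: 3 = 3; next = 2
base 9: 2 = 2; at 10: 2 = 2; next = 1
base 10: 1 = 1; at 11: 1 = 1; next = 0

-1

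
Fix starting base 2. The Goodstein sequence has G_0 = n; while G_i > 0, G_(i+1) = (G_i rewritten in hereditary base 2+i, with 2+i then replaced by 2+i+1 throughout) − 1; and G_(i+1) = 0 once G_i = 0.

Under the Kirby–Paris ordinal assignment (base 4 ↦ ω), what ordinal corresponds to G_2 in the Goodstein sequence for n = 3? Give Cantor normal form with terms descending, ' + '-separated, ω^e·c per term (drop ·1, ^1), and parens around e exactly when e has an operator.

3

3 —HB2→ 2 + 1 —bump→ 3 + 1 = 4 —(−1)→ 3
3 —HB3→ 3 —bump→ 4 = 4 —(−1)→ 3
3 —HB4→ 3 —bump→ 3 = 3 —(−1)→ 2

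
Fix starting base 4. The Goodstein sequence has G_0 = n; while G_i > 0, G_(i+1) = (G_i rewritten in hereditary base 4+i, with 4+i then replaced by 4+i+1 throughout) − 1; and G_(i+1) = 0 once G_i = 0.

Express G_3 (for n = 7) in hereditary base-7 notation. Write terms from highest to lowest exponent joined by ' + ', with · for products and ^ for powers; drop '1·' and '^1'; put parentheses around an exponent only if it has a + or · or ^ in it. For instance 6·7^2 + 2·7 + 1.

[0] 7 ≡ 4 + 3 (base 4). Lift 5: 8. −1: 7.
[1] 7 ≡ 5 + 2 (base 5). Lift 6: 8. −1: 7.
[2] 7 ≡ 6 + 1 (base 6). Lift 7: 8. −1: 7.
[3] 7 ≡ 7 (base 7). Lift 8: 8. −1: 7.

7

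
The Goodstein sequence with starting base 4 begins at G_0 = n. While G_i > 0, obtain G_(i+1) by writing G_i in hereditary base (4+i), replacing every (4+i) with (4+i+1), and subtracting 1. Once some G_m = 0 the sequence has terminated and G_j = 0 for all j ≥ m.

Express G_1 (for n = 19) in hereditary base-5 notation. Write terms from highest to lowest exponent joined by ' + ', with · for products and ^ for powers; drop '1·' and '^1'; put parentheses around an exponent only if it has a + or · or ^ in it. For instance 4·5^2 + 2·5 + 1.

[0] 19 ≡ 4^2 + 3 (base 4). Lift 5: 28. −1: 27.
[1] 27 ≡ 5^2 + 2 (base 5). Lift 6: 38. −1: 37.

5^2 + 2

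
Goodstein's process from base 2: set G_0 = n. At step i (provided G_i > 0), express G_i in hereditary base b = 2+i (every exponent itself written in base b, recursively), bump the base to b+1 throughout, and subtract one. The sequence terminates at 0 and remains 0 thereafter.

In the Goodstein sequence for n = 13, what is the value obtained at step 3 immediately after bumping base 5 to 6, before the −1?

13 —HB2→ 2^(2 + 1) + 2^2 + 1 —bump→ 3^(3 + 1) + 3^3 + 1 = 109 —(−1)→ 108
108 —HB3→ 3^(3 + 1) + 3^3 —bump→ 4^(4 + 1) + 4^4 = 1280 —(−1)→ 1279
1279 —HB4→ 4^(4 + 1) + 3·4^3 + 3·4^2 + 3·4 + 3 —bump→ 5^(5 + 1) + 3·5^3 + 3·5^2 + 3·5 + 3 = 16093 —(−1)→ 16092
16092 —HB5→ 5^(5 + 1) + 3·5^3 + 3·5^2 + 3·5 + 2 —bump→ 6^(6 + 1) + 3·6^3 + 3·6^2 + 3·6 + 2 = 280712 —(−1)→ 280711

280712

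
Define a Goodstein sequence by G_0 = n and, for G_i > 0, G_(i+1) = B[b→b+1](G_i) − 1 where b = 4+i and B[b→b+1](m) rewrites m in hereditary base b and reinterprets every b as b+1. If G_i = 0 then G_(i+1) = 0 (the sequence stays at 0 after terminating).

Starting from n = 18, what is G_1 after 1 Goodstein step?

26

base 4: 18 = 4^2 + 2; at 5: 5^2 + 2 = 27; next = 26
base 5: 26 = 5^2 + 1; at 6: 6^2 + 1 = 37; next = 36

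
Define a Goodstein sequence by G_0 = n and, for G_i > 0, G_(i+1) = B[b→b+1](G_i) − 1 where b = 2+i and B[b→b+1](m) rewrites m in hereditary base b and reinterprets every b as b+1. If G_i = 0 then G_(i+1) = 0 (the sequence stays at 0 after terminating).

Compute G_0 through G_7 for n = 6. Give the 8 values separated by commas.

i=0: 6 = 2^2 + 2 (b=2); 2→3: 3^3 + 3 = 30; 30−1 = 29
i=1: 29 = 3^3 + 2 (b=3); 3→4: 4^4 + 2 = 258; 258−1 = 257
i=2: 257 = 4^4 + 1 (b=4); 4→5: 5^5 + 1 = 3126; 3126−1 = 3125
i=3: 3125 = 5^5 (b=5); 5→6: 6^6 = 46656; 46656−1 = 46655
i=4: 46655 = 5·6^5 + 5·6^4 + 5·6^3 + 5·6^2 + 5·6 + 5 (b=6); 6→7: 5·7^5 + 5·7^4 + 5·7^3 + 5·7^2 + 5·7 + 5 = 98040; 98040−1 = 98039
i=5: 98039 = 5·7^5 + 5·7^4 + 5·7^3 + 5·7^2 + 5·7 + 4 (b=7); 7→8: 5·8^5 + 5·8^4 + 5·8^3 + 5·8^2 + 5·8 + 4 = 187244; 187244−1 = 187243
i=6: 187243 = 5·8^5 + 5·8^4 + 5·8^3 + 5·8^2 + 5·8 + 3 (b=8); 8→9: 5·9^5 + 5·9^4 + 5·9^3 + 5·9^2 + 5·9 + 3 = 332148; 332148−1 = 332147

6, 29, 257, 3125, 46655, 98039, 187243, 332147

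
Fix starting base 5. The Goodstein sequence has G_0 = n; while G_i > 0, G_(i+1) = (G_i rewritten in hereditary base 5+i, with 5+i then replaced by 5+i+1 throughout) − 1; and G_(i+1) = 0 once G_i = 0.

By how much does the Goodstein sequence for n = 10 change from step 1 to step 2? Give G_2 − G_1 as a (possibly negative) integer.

base 5: 10 = 2·5; at 6: 2·6 = 12; next = 11
base 6: 11 = 6 + 5; at 7: 7 + 5 = 12; next = 11

0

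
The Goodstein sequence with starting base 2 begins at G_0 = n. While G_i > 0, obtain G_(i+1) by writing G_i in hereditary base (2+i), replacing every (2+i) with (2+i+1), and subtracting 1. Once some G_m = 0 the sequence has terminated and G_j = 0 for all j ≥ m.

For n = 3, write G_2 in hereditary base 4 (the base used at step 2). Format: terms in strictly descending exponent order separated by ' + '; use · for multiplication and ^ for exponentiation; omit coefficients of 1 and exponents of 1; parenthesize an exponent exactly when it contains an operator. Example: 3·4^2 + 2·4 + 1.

3

G_0=3  [base 2] 2 + 1  →[2↦3]→  3 + 1 = 4  −1 ⇒ G_1=3
G_1=3  [base 3] 3  →[3↦4]→  4 = 4  −1 ⇒ G_2=3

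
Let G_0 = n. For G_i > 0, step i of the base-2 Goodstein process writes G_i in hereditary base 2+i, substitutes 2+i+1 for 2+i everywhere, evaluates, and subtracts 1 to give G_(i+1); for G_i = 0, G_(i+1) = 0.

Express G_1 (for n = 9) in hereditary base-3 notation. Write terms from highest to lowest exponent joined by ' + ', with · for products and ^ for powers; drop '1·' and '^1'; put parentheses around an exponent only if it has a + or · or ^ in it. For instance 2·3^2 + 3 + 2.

i=0: 9 = 2^(2 + 1) + 1 (b=2); 2→3: 3^(3 + 1) + 1 = 82; 82−1 = 81
i=1: 81 = 3^(3 + 1) (b=3); 3→4: 4^(4 + 1) = 1024; 1024−1 = 1023

3^(3 + 1)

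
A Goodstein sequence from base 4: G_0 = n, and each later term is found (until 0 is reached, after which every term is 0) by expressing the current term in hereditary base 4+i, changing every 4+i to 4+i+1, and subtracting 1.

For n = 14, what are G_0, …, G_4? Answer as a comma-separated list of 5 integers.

14, 16, 18, 20, 21

[0] 14 ≡ 3·4 + 2 (base 4). Lift 5: 17. −1: 16.
[1] 16 ≡ 3·5 + 1 (base 5). Lift 6: 19. −1: 18.
[2] 18 ≡ 3·6 (base 6). Lift 7: 21. −1: 20.
[3] 20 ≡ 2·7 + 6 (base 7). Lift 8: 22. −1: 21.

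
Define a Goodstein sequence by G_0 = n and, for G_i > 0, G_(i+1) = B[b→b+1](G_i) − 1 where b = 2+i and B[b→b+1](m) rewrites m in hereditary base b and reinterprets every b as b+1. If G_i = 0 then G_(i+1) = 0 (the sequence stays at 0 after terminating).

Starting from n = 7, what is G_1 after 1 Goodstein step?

G_0=7  [base 2] 2^2 + 2 + 1  →[2↦3]→  3^3 + 3 + 1 = 31  −1 ⇒ G_1=30
G_1=30  [base 3] 3^3 + 3  →[3↦4]→  4^4 + 4 = 260  −1 ⇒ G_2=259

30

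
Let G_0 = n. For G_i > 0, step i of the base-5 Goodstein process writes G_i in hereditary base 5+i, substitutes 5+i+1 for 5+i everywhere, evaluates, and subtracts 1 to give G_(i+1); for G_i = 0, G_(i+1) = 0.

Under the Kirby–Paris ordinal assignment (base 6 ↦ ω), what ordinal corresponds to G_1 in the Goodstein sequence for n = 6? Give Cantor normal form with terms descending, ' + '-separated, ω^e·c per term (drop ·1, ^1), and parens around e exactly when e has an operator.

G_0=6  [base 5] 5 + 1  →[5↦6]→  6 + 1 = 7  −1 ⇒ G_1=6
G_1=6  [base 6] 6  →[6↦7]→  7 = 7  −1 ⇒ G_2=6

ω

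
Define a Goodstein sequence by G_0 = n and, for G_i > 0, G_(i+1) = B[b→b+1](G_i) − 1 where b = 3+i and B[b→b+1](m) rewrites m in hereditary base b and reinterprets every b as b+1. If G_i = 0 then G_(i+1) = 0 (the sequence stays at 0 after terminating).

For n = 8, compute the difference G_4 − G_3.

0

8 —HB3→ 2·3 + 2 —bump→ 2·4 + 2 = 10 —(−1)→ 9
9 —HB4→ 2·4 + 1 —bump→ 2·5 + 1 = 11 —(−1)→ 10
10 —HB5→ 2·5 —bump→ 2·6 = 12 —(−1)→ 11
11 —HB6→ 6 + 5 —bump→ 7 + 5 = 12 —(−1)→ 11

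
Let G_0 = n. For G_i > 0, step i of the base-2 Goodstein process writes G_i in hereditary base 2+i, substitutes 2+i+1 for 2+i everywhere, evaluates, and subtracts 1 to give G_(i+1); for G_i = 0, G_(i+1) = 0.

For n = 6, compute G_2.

G_0 = 6. HB_2(6) = 2^2 + 2. Bump = 30. G_1 = 29.
G_1 = 29. HB_3(29) = 3^3 + 2. Bump = 258. G_2 = 257.
G_2 = 257. HB_4(257) = 4^4 + 1. Bump = 3126. G_3 = 3125.

257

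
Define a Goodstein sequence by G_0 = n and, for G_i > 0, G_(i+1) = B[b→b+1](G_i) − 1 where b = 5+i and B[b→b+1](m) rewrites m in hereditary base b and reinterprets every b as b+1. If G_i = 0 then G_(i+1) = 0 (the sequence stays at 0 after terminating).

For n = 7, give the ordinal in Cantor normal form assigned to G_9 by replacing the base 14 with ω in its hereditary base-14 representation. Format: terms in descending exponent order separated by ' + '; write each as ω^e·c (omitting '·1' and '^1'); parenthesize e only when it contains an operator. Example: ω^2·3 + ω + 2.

1

base 5: 7 = 5 + 2; at 6: 6 + 2 = 8; next = 7
base 6: 7 = 6 + 1; at 7: 7 + 1 = 8; next = 7
base 7: 7 = 7; at 8: 8 = 8; next = 7
base 8: 7 = 7; at 9: 7 = 7; next = 6
base 9: 6 = 6; at 10: 6 = 6; next = 5
base 10: 5 = 5; at 11: 5 = 5; next = 4
base 11: 4 = 4; at 12: 4 = 4; next = 3
base 12: 3 = 3; at 13: 3 = 3; next = 2
base 13: 2 = 2; at 14: 2 = 2; next = 1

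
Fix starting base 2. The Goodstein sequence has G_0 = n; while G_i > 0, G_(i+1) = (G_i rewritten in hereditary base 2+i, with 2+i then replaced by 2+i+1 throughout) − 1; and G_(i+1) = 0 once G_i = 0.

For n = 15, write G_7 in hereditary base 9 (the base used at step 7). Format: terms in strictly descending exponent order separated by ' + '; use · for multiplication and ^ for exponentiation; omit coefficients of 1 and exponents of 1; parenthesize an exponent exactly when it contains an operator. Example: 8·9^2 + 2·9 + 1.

9^(9 + 1) + 7·9^7 + 7·9^6 + 7·9^5 + 7·9^4 + 7·9^3 + 7·9^2 + 7·9 + 6

15 —HB2→ 2^(2 + 1) + 2^2 + 2 + 1 —bump→ 3^(3 + 1) + 3^3 + 3 + 1 = 112 —(−1)→ 111
111 —HB3→ 3^(3 + 1) + 3^3 + 3 —bump→ 4^(4 + 1) + 4^4 + 4 = 1284 —(−1)→ 1283
1283 —HB4→ 4^(4 + 1) + 4^4 + 3 —bump→ 5^(5 + 1) + 5^5 + 3 = 18753 —(−1)→ 18752
18752 —HB5→ 5^(5 + 1) + 5^5 + 2 —bump→ 6^(6 + 1) + 6^6 + 2 = 326594 —(−1)→ 326593
326593 —HB6→ 6^(6 + 1) + 6^6 + 1 —bump→ 7^(7 + 1) + 7^7 + 1 = 6588345 —(−1)→ 6588344
6588344 —HB7→ 7^(7 + 1) + 7^7 —bump→ 8^(8 + 1) + 8^8 = 150994944 —(−1)→ 150994943
150994943 —HB8→ 8^(8 + 1) + 7·8^7 + 7·8^6 + 7·8^5 + 7·8^4 + 7·8^3 + 7·8^2 + 7·8 + 7 —bump→ 9^(9 + 1) + 7·9^7 + 7·9^6 + 7·9^5 + 7·9^4 + 7·9^3 + 7·9^2 + 7·9 + 7 = 3524450281 —(−1)→ 3524450280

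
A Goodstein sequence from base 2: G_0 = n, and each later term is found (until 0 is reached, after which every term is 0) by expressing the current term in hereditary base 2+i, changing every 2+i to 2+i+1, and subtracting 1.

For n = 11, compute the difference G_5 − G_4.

step 0: 11 = 2^(2 + 1) + 2 + 1; sub 3 for 2: 3^(3 + 1) + 3 + 1; = 85; G_1 = 85−1 = 84
step 1: 84 = 3^(3 + 1) + 3; sub 4 for 3: 4^(4 + 1) + 4; = 1028; G_2 = 1028−1 = 1027
step 2: 1027 = 4^(4 + 1) + 3; sub 5 for 4: 5^(5 + 1) + 3; = 15628; G_3 = 15628−1 = 15627
step 3: 15627 = 5^(5 + 1) + 2; sub 6 for 5: 6^(6 + 1) + 2; = 279938; G_4 = 279938−1 = 279937
step 4: 279937 = 6^(6 + 1) + 1; sub 7 for 6: 7^(7 + 1) + 1; = 5764802; G_5 = 5764802−1 = 5764801

5484864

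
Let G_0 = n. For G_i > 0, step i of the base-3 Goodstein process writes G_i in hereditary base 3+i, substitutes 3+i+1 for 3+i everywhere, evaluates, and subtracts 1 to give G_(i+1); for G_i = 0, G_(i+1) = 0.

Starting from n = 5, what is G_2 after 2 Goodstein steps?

G_0 = 5. HB_3(5) = 3 + 2. Bump = 6. G_1 = 5.
G_1 = 5. HB_4(5) = 4 + 1. Bump = 6. G_2 = 5.

5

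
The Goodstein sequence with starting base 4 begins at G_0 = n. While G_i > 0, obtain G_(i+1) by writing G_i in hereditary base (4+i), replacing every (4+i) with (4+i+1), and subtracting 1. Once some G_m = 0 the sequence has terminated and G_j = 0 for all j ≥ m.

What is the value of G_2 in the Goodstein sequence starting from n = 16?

G_0=16  [base 4] 4^2  →[4↦5]→  5^2 = 25  −1 ⇒ G_1=24
G_1=24  [base 5] 4·5 + 4  →[5↦6]→  4·6 + 4 = 28  −1 ⇒ G_2=27
G_2=27  [base 6] 4·6 + 3  →[6↦7]→  4·7 + 3 = 31  −1 ⇒ G_3=30

27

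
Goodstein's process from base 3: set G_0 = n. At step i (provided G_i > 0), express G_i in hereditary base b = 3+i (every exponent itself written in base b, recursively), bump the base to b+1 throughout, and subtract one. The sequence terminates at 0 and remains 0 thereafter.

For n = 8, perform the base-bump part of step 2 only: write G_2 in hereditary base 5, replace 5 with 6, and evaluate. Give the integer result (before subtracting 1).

12

step 0: 8 = 2·3 + 2; sub 4 for 3: 2·4 + 2; = 10; G_1 = 10−1 = 9
step 1: 9 = 2·4 + 1; sub 5 for 4: 2·5 + 1; = 11; G_2 = 11−1 = 10
step 2: 10 = 2·5; sub 6 for 5: 2·6; = 12; G_3 = 12−1 = 11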